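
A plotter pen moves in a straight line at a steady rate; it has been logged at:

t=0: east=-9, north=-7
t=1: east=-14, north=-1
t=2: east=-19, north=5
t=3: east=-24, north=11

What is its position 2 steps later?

The position changes by (-5, +6) every step.
step 4: east=-24, north=11 + (-5, +6) → east=-29, north=17
step 5: east=-29, north=17 + (-5, +6) → east=-34, north=23

east=-34, north=23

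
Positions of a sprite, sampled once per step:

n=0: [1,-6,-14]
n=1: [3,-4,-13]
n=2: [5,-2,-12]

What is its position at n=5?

The position changes by [+2,+2,+1] every step.
step 3: [5,-2,-12] + [+2,+2,+1] → [7,0,-11]
step 4: [7,0,-11] + [+2,+2,+1] → [9,2,-10]
step 5: [9,2,-10] + [+2,+2,+1] → [11,4,-9]

[11,4,-9]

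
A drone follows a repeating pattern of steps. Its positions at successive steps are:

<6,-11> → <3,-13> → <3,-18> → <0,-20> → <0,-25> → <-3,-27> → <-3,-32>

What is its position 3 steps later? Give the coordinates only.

<-9,-41>

The moves between consecutive positions are <-3,-2>, <+0,-5>, <-3,-2>, <+0,-5>, <-3,-2>, <+0,-5>; they repeat the 2-cycle [<-3,-2>, <+0,-5>].
step 7: apply <-3,-2> → <-6,-34>
step 8: apply <+0,-5> → <-6,-39>
step 9: apply <-3,-2> → <-9,-41>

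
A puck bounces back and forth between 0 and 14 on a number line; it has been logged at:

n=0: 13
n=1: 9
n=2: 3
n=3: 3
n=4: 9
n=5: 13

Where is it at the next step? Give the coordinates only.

7

The value reflects between 0 and 14, moving 6 per step.
  step 6: 13 → 7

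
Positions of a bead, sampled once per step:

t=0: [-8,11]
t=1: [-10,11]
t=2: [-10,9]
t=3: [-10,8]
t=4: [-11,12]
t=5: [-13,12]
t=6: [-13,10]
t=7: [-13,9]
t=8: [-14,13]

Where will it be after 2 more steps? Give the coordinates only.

Differencing gives [-2,+0], [+0,-2], [+0,-1], [-1,+4], [-2,+0], [+0,-2], [+0,-1], [-1,+4]. This is the pattern [-2,+0], [+0,-2], [+0,-1], [-1,+4] repeated.
step 9: apply [-2,+0] → [-16,13]
step 10: apply [+0,-2] → [-16,11]

[-16,11]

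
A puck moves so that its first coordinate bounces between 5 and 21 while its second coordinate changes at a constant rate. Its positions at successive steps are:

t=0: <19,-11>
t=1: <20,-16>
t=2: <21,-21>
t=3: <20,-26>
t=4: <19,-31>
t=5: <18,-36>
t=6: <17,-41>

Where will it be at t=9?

The first coordinate reflects between 5 and 21, moving 1 per step.
  step 7: 17 → 16
  step 8: 16 → 15
  step 9: 15 → 14
The second coordinate changes by -5 each step: at step 9 it is -56.

<14,-56>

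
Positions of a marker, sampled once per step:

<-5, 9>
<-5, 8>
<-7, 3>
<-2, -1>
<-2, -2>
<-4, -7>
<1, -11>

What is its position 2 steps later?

The moves between consecutive positions are <+0, -1>, <-2, -5>, <+5, -4>, <+0, -1>, <-2, -5>, <+5, -4>; they repeat the 3-cycle [<+0, -1>, <-2, -5>, <+5, -4>].
step 7: apply <+0, -1> → <1, -12>
step 8: apply <-2, -5> → <-1, -17>

<-1, -17>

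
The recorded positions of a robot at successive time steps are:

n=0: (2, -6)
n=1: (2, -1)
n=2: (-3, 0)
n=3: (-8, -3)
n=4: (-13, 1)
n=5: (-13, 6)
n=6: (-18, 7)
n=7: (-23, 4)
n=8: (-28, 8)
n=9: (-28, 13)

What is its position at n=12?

(-43, 15)

Step-to-step displacements: (+0, +5), (-5, +1), (-5, -3), (-5, +4), (+0, +5), (-5, +1), (-5, -3), (-5, +4), (+0, +5) — a repeating cycle of length 4.
step 10: apply (-5, +1) → (-33, 14)
step 11: apply (-5, -3) → (-38, 11)
step 12: apply (-5, +4) → (-43, 15)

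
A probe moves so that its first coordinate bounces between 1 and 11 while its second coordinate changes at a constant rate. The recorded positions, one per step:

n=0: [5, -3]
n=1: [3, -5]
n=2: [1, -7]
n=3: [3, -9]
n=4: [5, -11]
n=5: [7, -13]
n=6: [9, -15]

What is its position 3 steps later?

The first coordinate reflects between 1 and 11, moving 2 per step.
  step 7: 9 → 11
  step 8: 11 → 9
  step 9: 9 → 7
The second coordinate changes by -2 each step: at step 9 it is -21.

[7, -21]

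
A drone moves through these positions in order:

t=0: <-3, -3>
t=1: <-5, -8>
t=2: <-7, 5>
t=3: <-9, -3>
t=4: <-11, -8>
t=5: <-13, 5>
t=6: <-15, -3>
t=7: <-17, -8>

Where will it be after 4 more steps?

<-25, 5>

The first coordinate changes by -2 each step, so at step 11 it is -3 + 11·(-2) = -25.
The second coordinate repeats the cycle [-3, -8, 5] with period 3; step 11 mod 3 = 2, giving 5.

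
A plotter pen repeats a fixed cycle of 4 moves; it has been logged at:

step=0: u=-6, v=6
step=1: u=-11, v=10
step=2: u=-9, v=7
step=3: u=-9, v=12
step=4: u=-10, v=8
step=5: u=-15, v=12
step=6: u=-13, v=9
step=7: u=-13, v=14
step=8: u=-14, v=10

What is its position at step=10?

u=-17, v=11

Differencing gives (-5,+4), (+2,-3), (+0,+5), (-1,-4), (-5,+4), (+2,-3), (+0,+5), (-1,-4). This is the pattern (-5,+4), (+2,-3), (+0,+5), (-1,-4) repeated.
step 9: apply (-5,+4) → u=-19, v=14
step 10: apply (+2,-3) → u=-17, v=11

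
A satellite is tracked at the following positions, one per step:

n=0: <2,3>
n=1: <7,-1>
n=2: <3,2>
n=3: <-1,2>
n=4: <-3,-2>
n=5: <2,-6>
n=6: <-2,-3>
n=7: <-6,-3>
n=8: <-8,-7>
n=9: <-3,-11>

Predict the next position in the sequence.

<-7,-8>

Step-to-step displacements: <+5,-4>, <-4,+3>, <-4,+0>, <-2,-4>, <+5,-4>, <-4,+3>, <-4,+0>, <-2,-4>, <+5,-4> — a repeating cycle of length 4.
step 10: apply <-4,+3> → <-7,-8>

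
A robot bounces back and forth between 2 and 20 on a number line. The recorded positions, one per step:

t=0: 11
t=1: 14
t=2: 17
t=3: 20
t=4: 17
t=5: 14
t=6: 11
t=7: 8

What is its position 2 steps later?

2

The value reflects between 2 and 20, moving 3 per step.
  step 8: 8 → 5
  step 9: 5 → 2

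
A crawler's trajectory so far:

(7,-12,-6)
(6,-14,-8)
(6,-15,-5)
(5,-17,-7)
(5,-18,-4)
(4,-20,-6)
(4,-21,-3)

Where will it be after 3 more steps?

(2,-26,-4)

The moves between consecutive positions are (-1,-2,-2), (+0,-1,+3), (-1,-2,-2), (+0,-1,+3), (-1,-2,-2), (+0,-1,+3); they repeat the 2-cycle [(-1,-2,-2), (+0,-1,+3)].
step 7: apply (-1,-2,-2) → (3,-23,-5)
step 8: apply (+0,-1,+3) → (3,-24,-2)
step 9: apply (-1,-2,-2) → (2,-26,-4)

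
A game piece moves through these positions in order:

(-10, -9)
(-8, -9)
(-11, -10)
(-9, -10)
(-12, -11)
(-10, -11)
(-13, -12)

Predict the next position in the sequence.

(-11, -12)

Step-to-step displacements: (+2, +0), (-3, -1), (+2, +0), (-3, -1), (+2, +0), (-3, -1) — a repeating cycle of length 2.
step 7: apply (+2, +0) → (-11, -12)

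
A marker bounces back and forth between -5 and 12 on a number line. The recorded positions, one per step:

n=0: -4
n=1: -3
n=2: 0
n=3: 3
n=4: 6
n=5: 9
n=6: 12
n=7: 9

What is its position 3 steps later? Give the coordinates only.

0

The value travels 3 per step and bounces off the walls at -5 and 12.
  step 8: 9 → 6
  step 9: 6 → 3
  step 10: 3 → 0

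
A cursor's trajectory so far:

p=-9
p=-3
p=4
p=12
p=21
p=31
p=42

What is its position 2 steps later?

p=67

Successive displacements: +6, +7, +8, +9, +10, +11 — each changes by +1.
step 7: 42 + 12 → p=54
step 8: 54 + 13 → p=67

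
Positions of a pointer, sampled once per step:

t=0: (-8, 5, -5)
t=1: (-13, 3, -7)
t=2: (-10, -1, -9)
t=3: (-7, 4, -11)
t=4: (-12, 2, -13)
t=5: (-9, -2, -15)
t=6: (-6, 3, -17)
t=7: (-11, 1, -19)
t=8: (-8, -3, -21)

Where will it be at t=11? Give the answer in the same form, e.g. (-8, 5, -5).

Step-to-step displacements: (-5, -2, -2), (+3, -4, -2), (+3, +5, -2), (-5, -2, -2), (+3, -4, -2), (+3, +5, -2), (-5, -2, -2), (+3, -4, -2) — a repeating cycle of length 3.
step 9: apply (+3, +5, -2) → (-5, 2, -23)
step 10: apply (-5, -2, -2) → (-10, 0, -25)
step 11: apply (+3, -4, -2) → (-7, -4, -27)

(-7, -4, -27)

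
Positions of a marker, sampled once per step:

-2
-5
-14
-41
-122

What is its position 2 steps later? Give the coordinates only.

Consecutive displacements -3, -9, -27, -81 scale by a factor of 3 each step.
step 5: -122 − 243 → -365
step 6: -365 − 729 → -1094

-1094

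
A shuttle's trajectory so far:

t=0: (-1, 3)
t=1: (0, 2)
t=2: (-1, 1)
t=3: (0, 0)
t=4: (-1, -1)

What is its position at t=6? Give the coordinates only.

(-1, -3)

First: cycles through -1, 0 every 2 steps. Step 6 lands at position 0 of the cycle → -1.
Second: linear, -1 per step → -3 at step 6.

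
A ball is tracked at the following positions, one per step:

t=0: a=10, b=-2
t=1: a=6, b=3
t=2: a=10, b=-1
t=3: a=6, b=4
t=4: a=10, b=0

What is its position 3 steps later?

Differencing gives (-4, +5), (+4, -4), (-4, +5), (+4, -4). This is the pattern (-4, +5), (+4, -4) repeated.
step 5: apply (-4, +5) → a=6, b=5
step 6: apply (+4, -4) → a=10, b=1
step 7: apply (-4, +5) → a=6, b=6

a=6, b=6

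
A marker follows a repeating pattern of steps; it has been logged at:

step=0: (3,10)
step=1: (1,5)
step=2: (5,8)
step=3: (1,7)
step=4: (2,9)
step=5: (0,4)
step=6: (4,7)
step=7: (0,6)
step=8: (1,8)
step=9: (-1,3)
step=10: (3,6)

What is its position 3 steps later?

(-2,2)

Differencing gives (-2,-5), (+4,+3), (-4,-1), (+1,+2), (-2,-5), (+4,+3), (-4,-1), (+1,+2), (-2,-5), (+4,+3). This is the pattern (-2,-5), (+4,+3), (-4,-1), (+1,+2) repeated.
step 11: apply (-4,-1) → (-1,5)
step 12: apply (+1,+2) → (0,7)
step 13: apply (-2,-5) → (-2,2)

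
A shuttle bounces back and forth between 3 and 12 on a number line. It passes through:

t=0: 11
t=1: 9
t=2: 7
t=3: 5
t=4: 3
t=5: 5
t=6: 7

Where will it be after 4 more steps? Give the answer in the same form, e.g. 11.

9

The value reflects between 3 and 12, moving 2 per step.
  step 7: 7 → 9
  step 8: 9 → 11
  step 9: 11 → 11
  step 10: 11 → 9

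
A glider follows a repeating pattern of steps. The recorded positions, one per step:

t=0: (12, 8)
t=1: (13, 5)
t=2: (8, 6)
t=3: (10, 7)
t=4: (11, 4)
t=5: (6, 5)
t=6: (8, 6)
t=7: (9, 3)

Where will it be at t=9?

The moves between consecutive positions are (+1, -3), (-5, +1), (+2, +1), (+1, -3), (-5, +1), (+2, +1), (+1, -3); they repeat the 3-cycle [(+1, -3), (-5, +1), (+2, +1)].
step 8: apply (-5, +1) → (4, 4)
step 9: apply (+2, +1) → (6, 5)

(6, 5)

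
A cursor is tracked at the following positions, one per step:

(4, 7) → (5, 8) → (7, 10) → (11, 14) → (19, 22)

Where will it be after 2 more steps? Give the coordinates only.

The jumps are (+1, +1), (+2, +2), (+4, +4), (+8, +8) — a geometric progression with ratio 2.
step 5: (19, 22) + (+16, +16) → (35, 38)
step 6: (35, 38) + (+32, +32) → (67, 70)

(67, 70)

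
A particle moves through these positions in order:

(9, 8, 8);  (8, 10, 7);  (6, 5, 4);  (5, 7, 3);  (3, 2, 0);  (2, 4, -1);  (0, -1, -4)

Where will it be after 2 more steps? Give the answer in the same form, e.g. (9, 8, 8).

Differencing gives (-1, +2, -1), (-2, -5, -3), (-1, +2, -1), (-2, -5, -3), (-1, +2, -1), (-2, -5, -3). This is the pattern (-1, +2, -1), (-2, -5, -3) repeated.
step 7: apply (-1, +2, -1) → (-1, 1, -5)
step 8: apply (-2, -5, -3) → (-3, -4, -8)

(-3, -4, -8)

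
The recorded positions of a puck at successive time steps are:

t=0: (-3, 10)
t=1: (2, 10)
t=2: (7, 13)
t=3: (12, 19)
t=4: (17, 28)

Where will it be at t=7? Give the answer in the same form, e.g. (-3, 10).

(32, 73)

Taking differences between consecutive positions: (+5, +0), (+5, +3), (+5, +6), (+5, +9). These grow by (+0, +3) each step.
step 5: (17, 28) + (+5, +12) → (22, 40)
step 6: (22, 40) + (+5, +15) → (27, 55)
step 7: (27, 55) + (+5, +18) → (32, 73)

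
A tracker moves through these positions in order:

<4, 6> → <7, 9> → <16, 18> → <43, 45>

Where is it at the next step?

<124, 126>

Consecutive displacements <+3, +3>, <+9, +9>, <+27, +27> scale by a factor of 3 each step.
step 4: <43, 45> + <+81, +81> → <124, 126>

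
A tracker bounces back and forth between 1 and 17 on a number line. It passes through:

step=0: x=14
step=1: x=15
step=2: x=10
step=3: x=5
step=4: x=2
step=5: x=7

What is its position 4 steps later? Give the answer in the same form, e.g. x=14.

The value reflects between 1 and 17, moving 5 per step.
  step 6: 7 → 12
  step 7: 12 → 17
  step 8: 17 → 12
  step 9: 12 → 7

x=7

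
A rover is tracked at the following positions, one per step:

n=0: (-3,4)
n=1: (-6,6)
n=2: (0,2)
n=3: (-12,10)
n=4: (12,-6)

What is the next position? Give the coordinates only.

(-36,26)

Consecutive displacements (-3,+2), (+6,-4), (-12,+8), (+24,-16) scale by a factor of -2 each step.
step 5: (12,-6) + (-48,+32) → (-36,26)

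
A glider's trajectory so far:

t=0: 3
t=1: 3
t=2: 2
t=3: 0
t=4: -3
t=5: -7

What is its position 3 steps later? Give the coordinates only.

First differences are +0, -1, -2, -3, -4; their common second difference is -1 (constant acceleration).
step 6: -7 − 5 → -12
step 7: -12 − 6 → -18
step 8: -18 − 7 → -25

-25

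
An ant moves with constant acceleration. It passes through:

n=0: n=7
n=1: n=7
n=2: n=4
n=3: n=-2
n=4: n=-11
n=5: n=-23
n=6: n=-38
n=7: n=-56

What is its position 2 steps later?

n=-101

Taking differences between consecutive positions: +0, -3, -6, -9, -12, -15, -18. These grow by -3 each step.
step 8: -56 − 21 → n=-77
step 9: -77 − 24 → n=-101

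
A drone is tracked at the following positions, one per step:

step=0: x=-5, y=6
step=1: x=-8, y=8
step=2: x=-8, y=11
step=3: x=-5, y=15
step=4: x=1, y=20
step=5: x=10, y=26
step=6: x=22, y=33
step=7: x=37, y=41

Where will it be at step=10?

First differences are (-3, +2), (+0, +3), (+3, +4), (+6, +5), (+9, +6), (+12, +7), (+15, +8); their common second difference is (+3, +1) (constant acceleration).
step 8: x=37, y=41 + (+18, +9) → x=55, y=50
step 9: x=55, y=50 + (+21, +10) → x=76, y=60
step 10: x=76, y=60 + (+24, +11) → x=100, y=71

x=100, y=71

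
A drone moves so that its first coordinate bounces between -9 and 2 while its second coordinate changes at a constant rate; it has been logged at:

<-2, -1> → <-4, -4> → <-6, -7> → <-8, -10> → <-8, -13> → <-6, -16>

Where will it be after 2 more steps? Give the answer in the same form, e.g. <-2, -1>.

<-2, -22>

The first coordinate reflects between -9 and 2, moving 2 per step.
  step 6: -6 → -4
  step 7: -4 → -2
The second coordinate changes by -3 each step: at step 7 it is -22.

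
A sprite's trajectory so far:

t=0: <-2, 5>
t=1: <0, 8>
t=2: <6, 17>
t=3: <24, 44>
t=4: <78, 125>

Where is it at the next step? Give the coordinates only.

Step-to-step displacements: <+2, +3>, <+6, +9>, <+18, +27>, <+54, +81>; each is 3× the previous.
step 5: <78, 125> + <+162, +243> → <240, 368>

<240, 368>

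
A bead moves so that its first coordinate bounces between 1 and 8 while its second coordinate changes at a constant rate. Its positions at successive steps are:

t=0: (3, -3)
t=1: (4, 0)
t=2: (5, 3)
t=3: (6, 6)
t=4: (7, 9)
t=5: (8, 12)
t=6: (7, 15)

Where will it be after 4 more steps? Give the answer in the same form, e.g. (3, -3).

(3, 27)

The first coordinate travels 1 per step and bounces off the walls at 1 and 8.
  step 7: 7 → 6
  step 8: 6 → 5
  step 9: 5 → 4
  step 10: 4 → 3
The second coordinate changes by +3 each step: at step 10 it is 27.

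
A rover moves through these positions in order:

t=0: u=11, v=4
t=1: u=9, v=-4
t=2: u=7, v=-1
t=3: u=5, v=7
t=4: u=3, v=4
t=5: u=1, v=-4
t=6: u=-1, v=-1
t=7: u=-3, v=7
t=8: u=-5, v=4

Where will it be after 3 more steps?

The u coordinate changes by -2 each step, so at step 11 it is 11 + 11·(-2) = -11.
The v coordinate repeats the cycle [4, -4, -1, 7] with period 4; step 11 mod 4 = 3, giving 7.

u=-11, v=7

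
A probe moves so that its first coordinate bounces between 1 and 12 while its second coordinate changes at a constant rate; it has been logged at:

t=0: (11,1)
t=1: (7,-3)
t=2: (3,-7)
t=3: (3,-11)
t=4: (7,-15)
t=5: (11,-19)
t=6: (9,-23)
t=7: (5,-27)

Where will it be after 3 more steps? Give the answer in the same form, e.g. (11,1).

The first coordinate reflects between 1 and 12, moving 4 per step.
  step 8: 5 → 1
  step 9: 1 → 5
  step 10: 5 → 9
The second coordinate changes by -4 each step: at step 10 it is -39.

(9,-39)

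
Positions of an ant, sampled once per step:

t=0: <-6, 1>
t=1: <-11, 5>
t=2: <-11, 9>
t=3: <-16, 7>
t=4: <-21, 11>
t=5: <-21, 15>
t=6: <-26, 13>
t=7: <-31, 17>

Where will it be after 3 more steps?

The moves between consecutive positions are <-5, +4>, <+0, +4>, <-5, -2>, <-5, +4>, <+0, +4>, <-5, -2>, <-5, +4>; they repeat the 3-cycle [<-5, +4>, <+0, +4>, <-5, -2>].
step 8: apply <+0, +4> → <-31, 21>
step 9: apply <-5, -2> → <-36, 19>
step 10: apply <-5, +4> → <-41, 23>

<-41, 23>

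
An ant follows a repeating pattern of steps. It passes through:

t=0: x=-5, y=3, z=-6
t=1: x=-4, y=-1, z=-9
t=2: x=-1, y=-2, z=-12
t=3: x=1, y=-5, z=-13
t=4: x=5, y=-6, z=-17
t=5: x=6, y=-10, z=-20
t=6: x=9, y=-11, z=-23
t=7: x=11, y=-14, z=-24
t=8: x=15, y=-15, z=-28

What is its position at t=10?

x=19, y=-20, z=-34

Differencing gives (+1, -4, -3), (+3, -1, -3), (+2, -3, -1), (+4, -1, -4), (+1, -4, -3), (+3, -1, -3), (+2, -3, -1), (+4, -1, -4). This is the pattern (+1, -4, -3), (+3, -1, -3), (+2, -3, -1), (+4, -1, -4) repeated.
step 9: apply (+1, -4, -3) → x=16, y=-19, z=-31
step 10: apply (+3, -1, -3) → x=19, y=-20, z=-34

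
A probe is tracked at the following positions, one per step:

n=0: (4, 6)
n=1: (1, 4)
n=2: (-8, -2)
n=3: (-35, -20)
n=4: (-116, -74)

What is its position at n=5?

(-359, -236)

The jumps are (-3, -2), (-9, -6), (-27, -18), (-81, -54) — a geometric progression with ratio 3.
step 5: (-116, -74) + (-243, -162) → (-359, -236)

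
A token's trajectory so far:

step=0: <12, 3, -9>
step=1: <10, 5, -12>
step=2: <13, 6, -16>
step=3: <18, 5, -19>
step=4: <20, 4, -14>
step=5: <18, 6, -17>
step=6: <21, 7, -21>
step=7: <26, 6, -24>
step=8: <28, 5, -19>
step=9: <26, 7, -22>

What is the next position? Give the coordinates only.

<29, 8, -26>

Step-to-step displacements: <-2, +2, -3>, <+3, +1, -4>, <+5, -1, -3>, <+2, -1, +5>, <-2, +2, -3>, <+3, +1, -4>, <+5, -1, -3>, <+2, -1, +5>, <-2, +2, -3> — a repeating cycle of length 4.
step 10: apply <+3, +1, -4> → <29, 8, -26>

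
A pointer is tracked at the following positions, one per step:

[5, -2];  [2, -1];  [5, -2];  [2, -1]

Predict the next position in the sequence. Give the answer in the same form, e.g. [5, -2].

Consecutive displacements [-3, +1], [+3, -1], [-3, +1] scale by a factor of -1 each step.
step 4: [2, -1] + [+3, -1] → [5, -2]

[5, -2]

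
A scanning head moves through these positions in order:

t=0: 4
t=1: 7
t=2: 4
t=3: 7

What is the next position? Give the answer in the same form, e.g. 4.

4

Consecutive displacements +3, -3, +3 scale by a factor of -1 each step.
step 4: 7 − 3 → 4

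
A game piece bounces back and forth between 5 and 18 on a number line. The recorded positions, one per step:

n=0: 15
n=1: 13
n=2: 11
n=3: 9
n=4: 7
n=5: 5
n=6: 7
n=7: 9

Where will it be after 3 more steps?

The value travels 2 per step and bounces off the walls at 5 and 18.
  step 8: 9 → 11
  step 9: 11 → 13
  step 10: 13 → 15

15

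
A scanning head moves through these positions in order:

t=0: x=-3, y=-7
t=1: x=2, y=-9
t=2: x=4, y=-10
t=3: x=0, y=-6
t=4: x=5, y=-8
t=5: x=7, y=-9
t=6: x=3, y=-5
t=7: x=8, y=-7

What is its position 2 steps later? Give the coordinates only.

x=6, y=-4

The moves between consecutive positions are (+5, -2), (+2, -1), (-4, +4), (+5, -2), (+2, -1), (-4, +4), (+5, -2); they repeat the 3-cycle [(+5, -2), (+2, -1), (-4, +4)].
step 8: apply (+2, -1) → x=10, y=-8
step 9: apply (-4, +4) → x=6, y=-4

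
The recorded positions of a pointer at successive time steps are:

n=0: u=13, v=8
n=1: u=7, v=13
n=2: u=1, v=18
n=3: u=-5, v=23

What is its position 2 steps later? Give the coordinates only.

u=-17, v=33

Each step adds (-6,+5) to the position.
step 4: u=-5, v=23 + (-6,+5) → u=-11, v=28
step 5: u=-11, v=28 + (-6,+5) → u=-17, v=33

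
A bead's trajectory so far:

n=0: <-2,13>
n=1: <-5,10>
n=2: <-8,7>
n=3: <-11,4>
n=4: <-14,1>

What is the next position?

The position changes by <-3,-3> every step.
step 5: <-14,1> + <-3,-3> → <-17,-2>

<-17,-2>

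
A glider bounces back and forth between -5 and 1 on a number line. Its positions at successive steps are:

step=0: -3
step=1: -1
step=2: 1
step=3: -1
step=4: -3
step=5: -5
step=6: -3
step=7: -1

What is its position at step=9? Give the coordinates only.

The value reflects between -5 and 1, moving 2 per step.
  step 8: -1 → 1
  step 9: 1 → -1

-1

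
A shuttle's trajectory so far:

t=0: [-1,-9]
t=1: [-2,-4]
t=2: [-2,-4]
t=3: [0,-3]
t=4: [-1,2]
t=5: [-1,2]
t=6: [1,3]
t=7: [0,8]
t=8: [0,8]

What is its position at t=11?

[1,14]

Step-to-step displacements: [-1,+5], [+0,+0], [+2,+1], [-1,+5], [+0,+0], [+2,+1], [-1,+5], [+0,+0] — a repeating cycle of length 3.
step 9: apply [+2,+1] → [2,9]
step 10: apply [-1,+5] → [1,14]
step 11: apply [+0,+0] → [1,14]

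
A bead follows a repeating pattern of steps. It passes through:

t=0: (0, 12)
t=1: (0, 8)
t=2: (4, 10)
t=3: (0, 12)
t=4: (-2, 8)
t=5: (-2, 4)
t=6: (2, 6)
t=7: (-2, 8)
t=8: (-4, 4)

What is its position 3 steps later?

(-4, 4)

The moves between consecutive positions are (+0, -4), (+4, +2), (-4, +2), (-2, -4), (+0, -4), (+4, +2), (-4, +2), (-2, -4); they repeat the 4-cycle [(+0, -4), (+4, +2), (-4, +2), (-2, -4)].
step 9: apply (+0, -4) → (-4, 0)
step 10: apply (+4, +2) → (0, 2)
step 11: apply (-4, +2) → (-4, 4)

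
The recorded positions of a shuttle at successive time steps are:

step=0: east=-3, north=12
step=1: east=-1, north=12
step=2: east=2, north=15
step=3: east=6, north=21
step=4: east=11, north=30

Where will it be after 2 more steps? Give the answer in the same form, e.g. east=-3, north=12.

First differences are (+2, +0), (+3, +3), (+4, +6), (+5, +9); their common second difference is (+1, +3) (constant acceleration).
step 5: east=11, north=30 + (+6, +12) → east=17, north=42
step 6: east=17, north=42 + (+7, +15) → east=24, north=57

east=24, north=57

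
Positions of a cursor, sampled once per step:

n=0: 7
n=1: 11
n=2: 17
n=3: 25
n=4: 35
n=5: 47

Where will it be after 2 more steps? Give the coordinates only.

77

Taking differences between consecutive positions: +4, +6, +8, +10, +12. These grow by +2 each step.
step 6: 47 + 14 → 61
step 7: 61 + 16 → 77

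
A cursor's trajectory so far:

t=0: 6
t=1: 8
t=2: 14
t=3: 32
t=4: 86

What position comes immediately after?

248

Step-to-step displacements: +2, +6, +18, +54; each is 3× the previous.
step 5: 86 + 162 → 248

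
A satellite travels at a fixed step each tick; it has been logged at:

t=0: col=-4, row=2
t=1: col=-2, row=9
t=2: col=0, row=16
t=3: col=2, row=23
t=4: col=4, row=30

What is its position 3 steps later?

Constant displacement of (+2,+7) per step.
step 5: col=4, row=30 + (+2,+7) → col=6, row=37
step 6: col=6, row=37 + (+2,+7) → col=8, row=44
step 7: col=8, row=44 + (+2,+7) → col=10, row=51

col=10, row=51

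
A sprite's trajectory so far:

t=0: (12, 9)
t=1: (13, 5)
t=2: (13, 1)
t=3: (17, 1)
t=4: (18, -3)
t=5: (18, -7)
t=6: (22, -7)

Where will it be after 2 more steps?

(23, -15)

The moves between consecutive positions are (+1, -4), (+0, -4), (+4, +0), (+1, -4), (+0, -4), (+4, +0); they repeat the 3-cycle [(+1, -4), (+0, -4), (+4, +0)].
step 7: apply (+1, -4) → (23, -11)
step 8: apply (+0, -4) → (23, -15)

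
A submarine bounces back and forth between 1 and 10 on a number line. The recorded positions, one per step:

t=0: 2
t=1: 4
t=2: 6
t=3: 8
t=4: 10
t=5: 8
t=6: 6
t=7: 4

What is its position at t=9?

2

The value travels 2 per step and bounces off the walls at 1 and 10.
  step 8: 4 → 2
  step 9: 2 → 2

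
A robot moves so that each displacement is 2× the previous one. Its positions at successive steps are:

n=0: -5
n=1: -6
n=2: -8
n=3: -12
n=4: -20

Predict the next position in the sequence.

-36

Consecutive displacements -1, -2, -4, -8 scale by a factor of 2 each step.
step 5: -20 − 16 → -36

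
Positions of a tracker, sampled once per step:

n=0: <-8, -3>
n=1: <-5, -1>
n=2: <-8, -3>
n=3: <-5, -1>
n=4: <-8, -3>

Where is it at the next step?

Step-to-step displacements: <+3, +2>, <-3, -2>, <+3, +2>, <-3, -2>; each is -1× the previous.
step 5: <-8, -3> + <+3, +2> → <-5, -1>

<-5, -1>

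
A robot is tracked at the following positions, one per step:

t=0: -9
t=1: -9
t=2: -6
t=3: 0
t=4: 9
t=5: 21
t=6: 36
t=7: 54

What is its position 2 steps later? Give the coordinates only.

Successive displacements: +0, +3, +6, +9, +12, +15, +18 — each changes by +3.
step 8: 54 + 21 → 75
step 9: 75 + 24 → 99

99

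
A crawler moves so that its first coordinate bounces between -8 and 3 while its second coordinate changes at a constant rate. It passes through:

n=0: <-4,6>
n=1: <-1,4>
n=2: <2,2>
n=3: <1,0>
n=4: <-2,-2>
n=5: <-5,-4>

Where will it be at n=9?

<1,-12>

The first coordinate travels 3 per step and bounces off the walls at -8 and 3.
  step 6: -5 → -8
  step 7: -8 → -5
  step 8: -5 → -2
  step 9: -2 → 1
The second coordinate changes by -2 each step: at step 9 it is -12.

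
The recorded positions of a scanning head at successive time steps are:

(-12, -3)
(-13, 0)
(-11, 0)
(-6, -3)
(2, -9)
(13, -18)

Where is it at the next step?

(27, -30)

First differences are (-1, +3), (+2, +0), (+5, -3), (+8, -6), (+11, -9); their common second difference is (+3, -3) (constant acceleration).
step 6: (13, -18) + (+14, -12) → (27, -30)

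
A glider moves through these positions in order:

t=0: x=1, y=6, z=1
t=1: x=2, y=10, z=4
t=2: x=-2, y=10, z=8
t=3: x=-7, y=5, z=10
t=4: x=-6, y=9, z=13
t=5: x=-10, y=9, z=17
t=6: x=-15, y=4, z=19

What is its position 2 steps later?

x=-18, y=8, z=26

The moves between consecutive positions are (+1, +4, +3), (-4, +0, +4), (-5, -5, +2), (+1, +4, +3), (-4, +0, +4), (-5, -5, +2); they repeat the 3-cycle [(+1, +4, +3), (-4, +0, +4), (-5, -5, +2)].
step 7: apply (+1, +4, +3) → x=-14, y=8, z=22
step 8: apply (-4, +0, +4) → x=-18, y=8, z=26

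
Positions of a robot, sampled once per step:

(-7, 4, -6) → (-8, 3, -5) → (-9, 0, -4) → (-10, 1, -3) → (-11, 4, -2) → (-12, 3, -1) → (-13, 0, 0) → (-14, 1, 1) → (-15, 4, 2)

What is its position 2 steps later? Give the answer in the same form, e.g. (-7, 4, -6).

(-17, 0, 4)

First: linear, -1 per step → -17 at step 10.
Second: cycles through 4, 3, 0, 1 every 4 steps. Step 10 lands at position 2 of the cycle → 0.
Third: linear, +1 per step → 4 at step 10.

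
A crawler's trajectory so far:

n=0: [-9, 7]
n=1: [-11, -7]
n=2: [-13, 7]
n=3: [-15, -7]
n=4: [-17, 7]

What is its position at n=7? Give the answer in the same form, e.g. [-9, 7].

[-23, -7]

The first coordinate changes by -2 each step, so at step 7 it is -9 + 7·(-2) = -23.
The second coordinate repeats the cycle [7, -7] with period 2; step 7 mod 2 = 1, giving -7.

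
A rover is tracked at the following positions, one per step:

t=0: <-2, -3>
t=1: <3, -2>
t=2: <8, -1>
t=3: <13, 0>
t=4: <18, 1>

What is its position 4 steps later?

<38, 5>

The position changes by <+5, +1> every step.
step 5: <18, 1> + <+5, +1> → <23, 2>
step 6: <23, 2> + <+5, +1> → <28, 3>
step 7: <28, 3> + <+5, +1> → <33, 4>
step 8: <33, 4> + <+5, +1> → <38, 5>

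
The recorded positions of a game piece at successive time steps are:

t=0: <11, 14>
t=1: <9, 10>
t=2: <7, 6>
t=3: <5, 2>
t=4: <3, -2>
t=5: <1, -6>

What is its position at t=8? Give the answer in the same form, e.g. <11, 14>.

The position changes by <-2, -4> every step.
step 6: <1, -6> + <-2, -4> → <-1, -10>
step 7: <-1, -10> + <-2, -4> → <-3, -14>
step 8: <-3, -14> + <-2, -4> → <-5, -18>

<-5, -18>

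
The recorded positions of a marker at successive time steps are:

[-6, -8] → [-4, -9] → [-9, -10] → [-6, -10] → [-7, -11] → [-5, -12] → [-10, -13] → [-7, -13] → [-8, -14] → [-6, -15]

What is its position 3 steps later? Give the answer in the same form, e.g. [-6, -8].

Step-to-step displacements: [+2, -1], [-5, -1], [+3, +0], [-1, -1], [+2, -1], [-5, -1], [+3, +0], [-1, -1], [+2, -1] — a repeating cycle of length 4.
step 10: apply [-5, -1] → [-11, -16]
step 11: apply [+3, +0] → [-8, -16]
step 12: apply [-1, -1] → [-9, -17]

[-9, -17]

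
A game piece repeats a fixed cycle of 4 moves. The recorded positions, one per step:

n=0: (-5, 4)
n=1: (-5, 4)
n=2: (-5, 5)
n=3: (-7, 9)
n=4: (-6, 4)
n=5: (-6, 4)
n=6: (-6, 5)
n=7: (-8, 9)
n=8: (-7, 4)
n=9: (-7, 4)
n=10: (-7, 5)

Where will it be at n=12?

(-8, 4)

Differencing gives (+0, +0), (+0, +1), (-2, +4), (+1, -5), (+0, +0), (+0, +1), (-2, +4), (+1, -5), (+0, +0), (+0, +1). This is the pattern (+0, +0), (+0, +1), (-2, +4), (+1, -5) repeated.
step 11: apply (-2, +4) → (-9, 9)
step 12: apply (+1, -5) → (-8, 4)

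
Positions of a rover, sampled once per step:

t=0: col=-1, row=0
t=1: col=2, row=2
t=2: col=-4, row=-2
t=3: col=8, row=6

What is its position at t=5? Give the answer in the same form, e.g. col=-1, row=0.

Consecutive displacements (+3, +2), (-6, -4), (+12, +8) scale by a factor of -2 each step.
step 4: col=8, row=6 + (-24, -16) → col=-16, row=-10
step 5: col=-16, row=-10 + (+48, +32) → col=32, row=22

col=32, row=22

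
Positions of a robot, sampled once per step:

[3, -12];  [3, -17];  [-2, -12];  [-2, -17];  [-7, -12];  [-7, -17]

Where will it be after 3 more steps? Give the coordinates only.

[-17, -12]

Differencing gives [+0, -5], [-5, +5], [+0, -5], [-5, +5], [+0, -5]. This is the pattern [+0, -5], [-5, +5] repeated.
step 6: apply [-5, +5] → [-12, -12]
step 7: apply [+0, -5] → [-12, -17]
step 8: apply [-5, +5] → [-17, -12]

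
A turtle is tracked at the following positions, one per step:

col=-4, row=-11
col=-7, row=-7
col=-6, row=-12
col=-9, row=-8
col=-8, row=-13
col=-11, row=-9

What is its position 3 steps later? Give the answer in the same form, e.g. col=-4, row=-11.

Differencing gives (-3, +4), (+1, -5), (-3, +4), (+1, -5), (-3, +4). This is the pattern (-3, +4), (+1, -5) repeated.
step 6: apply (+1, -5) → col=-10, row=-14
step 7: apply (-3, +4) → col=-13, row=-10
step 8: apply (+1, -5) → col=-12, row=-15

col=-12, row=-15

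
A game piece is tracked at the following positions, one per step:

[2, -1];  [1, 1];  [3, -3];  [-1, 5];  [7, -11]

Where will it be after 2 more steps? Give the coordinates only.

Consecutive displacements [-1, +2], [+2, -4], [-4, +8], [+8, -16] scale by a factor of -2 each step.
step 5: [7, -11] + [-16, +32] → [-9, 21]
step 6: [-9, 21] + [+32, -64] → [23, -43]

[23, -43]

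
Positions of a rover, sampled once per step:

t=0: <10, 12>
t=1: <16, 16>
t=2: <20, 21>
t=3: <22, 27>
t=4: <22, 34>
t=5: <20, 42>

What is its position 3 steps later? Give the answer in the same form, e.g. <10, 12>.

First differences are <+6, +4>, <+4, +5>, <+2, +6>, <+0, +7>, <-2, +8>; their common second difference is <-2, +1> (constant acceleration).
step 6: <20, 42> + <-4, +9> → <16, 51>
step 7: <16, 51> + <-6, +10> → <10, 61>
step 8: <10, 61> + <-8, +11> → <2, 72>

<2, 72>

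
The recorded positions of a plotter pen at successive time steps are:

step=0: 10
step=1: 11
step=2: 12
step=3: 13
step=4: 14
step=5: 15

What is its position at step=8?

18

The position changes by +1 every step.
step 6: 15 + 1 → 16
step 7: 16 + 1 → 17
step 8: 17 + 1 → 18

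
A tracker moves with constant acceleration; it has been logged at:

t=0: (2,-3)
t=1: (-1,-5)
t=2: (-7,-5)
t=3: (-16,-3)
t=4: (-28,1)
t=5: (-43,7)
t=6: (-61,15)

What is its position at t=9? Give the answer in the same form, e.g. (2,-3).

Successive displacements: (-3,-2), (-6,+0), (-9,+2), (-12,+4), (-15,+6), (-18,+8) — each changes by (-3,+2).
step 7: (-61,15) + (-21,+10) → (-82,25)
step 8: (-82,25) + (-24,+12) → (-106,37)
step 9: (-106,37) + (-27,+14) → (-133,51)

(-133,51)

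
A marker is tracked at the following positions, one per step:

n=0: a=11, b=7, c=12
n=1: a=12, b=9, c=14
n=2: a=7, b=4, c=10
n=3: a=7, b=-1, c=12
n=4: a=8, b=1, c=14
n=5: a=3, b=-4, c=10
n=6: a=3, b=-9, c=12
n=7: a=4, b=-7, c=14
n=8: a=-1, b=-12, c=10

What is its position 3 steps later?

Step-to-step displacements: (+1,+2,+2), (-5,-5,-4), (+0,-5,+2), (+1,+2,+2), (-5,-5,-4), (+0,-5,+2), (+1,+2,+2), (-5,-5,-4) — a repeating cycle of length 3.
step 9: apply (+0,-5,+2) → a=-1, b=-17, c=12
step 10: apply (+1,+2,+2) → a=0, b=-15, c=14
step 11: apply (-5,-5,-4) → a=-5, b=-20, c=10

a=-5, b=-20, c=10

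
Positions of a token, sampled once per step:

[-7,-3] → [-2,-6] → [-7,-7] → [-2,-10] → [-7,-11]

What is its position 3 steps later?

[-2,-18]

Step-to-step displacements: [+5,-3], [-5,-1], [+5,-3], [-5,-1] — a repeating cycle of length 2.
step 5: apply [+5,-3] → [-2,-14]
step 6: apply [-5,-1] → [-7,-15]
step 7: apply [+5,-3] → [-2,-18]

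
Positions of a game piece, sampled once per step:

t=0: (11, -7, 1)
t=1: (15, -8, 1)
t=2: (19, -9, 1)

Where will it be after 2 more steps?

(27, -11, 1)

Constant displacement of (+4, -1, +0) per step.
step 3: (19, -9, 1) + (+4, -1, +0) → (23, -10, 1)
step 4: (23, -10, 1) + (+4, -1, +0) → (27, -11, 1)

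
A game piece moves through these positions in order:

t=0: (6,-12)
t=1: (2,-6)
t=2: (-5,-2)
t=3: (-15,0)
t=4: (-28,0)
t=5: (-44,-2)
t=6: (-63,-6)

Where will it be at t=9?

Taking differences between consecutive positions: (-4,+6), (-7,+4), (-10,+2), (-13,+0), (-16,-2), (-19,-4). These grow by (-3,-2) each step.
step 7: (-63,-6) + (-22,-6) → (-85,-12)
step 8: (-85,-12) + (-25,-8) → (-110,-20)
step 9: (-110,-20) + (-28,-10) → (-138,-30)

(-138,-30)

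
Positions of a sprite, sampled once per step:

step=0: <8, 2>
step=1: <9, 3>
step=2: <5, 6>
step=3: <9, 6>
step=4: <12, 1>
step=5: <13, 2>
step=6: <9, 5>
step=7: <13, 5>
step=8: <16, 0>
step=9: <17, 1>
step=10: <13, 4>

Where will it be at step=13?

<21, 0>

Step-to-step displacements: <+1, +1>, <-4, +3>, <+4, +0>, <+3, -5>, <+1, +1>, <-4, +3>, <+4, +0>, <+3, -5>, <+1, +1>, <-4, +3> — a repeating cycle of length 4.
step 11: apply <+4, +0> → <17, 4>
step 12: apply <+3, -5> → <20, -1>
step 13: apply <+1, +1> → <21, 0>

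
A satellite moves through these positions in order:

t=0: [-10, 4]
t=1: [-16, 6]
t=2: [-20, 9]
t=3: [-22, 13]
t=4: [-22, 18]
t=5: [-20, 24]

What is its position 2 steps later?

[-10, 39]

Successive displacements: [-6, +2], [-4, +3], [-2, +4], [+0, +5], [+2, +6] — each changes by [+2, +1].
step 6: [-20, 24] + [+4, +7] → [-16, 31]
step 7: [-16, 31] + [+6, +8] → [-10, 39]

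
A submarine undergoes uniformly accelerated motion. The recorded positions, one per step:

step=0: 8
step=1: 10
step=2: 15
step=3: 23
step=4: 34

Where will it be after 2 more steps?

65

Successive displacements: +2, +5, +8, +11 — each changes by +3.
step 5: 34 + 14 → 48
step 6: 48 + 17 → 65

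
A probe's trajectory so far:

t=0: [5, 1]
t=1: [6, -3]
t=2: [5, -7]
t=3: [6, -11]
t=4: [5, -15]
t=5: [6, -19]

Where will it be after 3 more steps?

[5, -31]

First: cycles through 5, 6 every 2 steps. Step 8 lands at position 0 of the cycle → 5.
Second: linear, -4 per step → -31 at step 8.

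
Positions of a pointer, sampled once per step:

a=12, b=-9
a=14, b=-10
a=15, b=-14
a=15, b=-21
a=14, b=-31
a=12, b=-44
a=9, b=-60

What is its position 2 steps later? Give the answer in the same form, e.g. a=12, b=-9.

Taking differences between consecutive positions: (+2, -1), (+1, -4), (+0, -7), (-1, -10), (-2, -13), (-3, -16). These grow by (-1, -3) each step.
step 7: a=9, b=-60 + (-4, -19) → a=5, b=-79
step 8: a=5, b=-79 + (-5, -22) → a=0, b=-101

a=0, b=-101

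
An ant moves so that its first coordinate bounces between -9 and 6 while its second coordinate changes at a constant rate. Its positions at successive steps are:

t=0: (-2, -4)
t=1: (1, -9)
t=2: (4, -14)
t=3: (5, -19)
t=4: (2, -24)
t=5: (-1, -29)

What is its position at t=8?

The first coordinate reflects between -9 and 6, moving 3 per step.
  step 6: -1 → -4
  step 7: -4 → -7
  step 8: -7 → -8
The second coordinate changes by -5 each step: at step 8 it is -44.

(-8, -44)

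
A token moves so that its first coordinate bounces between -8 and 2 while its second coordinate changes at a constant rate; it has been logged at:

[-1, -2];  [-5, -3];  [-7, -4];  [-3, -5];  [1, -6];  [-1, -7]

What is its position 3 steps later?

The first coordinate reflects between -8 and 2, moving 4 per step.
  step 6: -1 → -5
  step 7: -5 → -7
  step 8: -7 → -3
The second coordinate changes by -1 each step: at step 8 it is -10.

[-3, -10]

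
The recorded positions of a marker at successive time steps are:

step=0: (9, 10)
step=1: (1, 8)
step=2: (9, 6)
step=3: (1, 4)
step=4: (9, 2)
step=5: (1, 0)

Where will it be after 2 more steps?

(1, -4)

First: cycles through 9, 1 every 2 steps. Step 7 lands at position 1 of the cycle → 1.
Second: linear, -2 per step → -4 at step 7.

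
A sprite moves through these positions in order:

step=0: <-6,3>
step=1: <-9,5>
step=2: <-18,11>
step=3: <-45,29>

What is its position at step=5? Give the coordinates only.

<-369,245>

The jumps are <-3,+2>, <-9,+6>, <-27,+18> — a geometric progression with ratio 3.
step 4: <-45,29> + <-81,+54> → <-126,83>
step 5: <-126,83> + <-243,+162> → <-369,245>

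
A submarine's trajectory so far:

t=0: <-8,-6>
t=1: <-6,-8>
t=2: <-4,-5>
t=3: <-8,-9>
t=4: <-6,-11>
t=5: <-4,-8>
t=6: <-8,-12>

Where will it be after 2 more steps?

<-4,-11>

The moves between consecutive positions are <+2,-2>, <+2,+3>, <-4,-4>, <+2,-2>, <+2,+3>, <-4,-4>; they repeat the 3-cycle [<+2,-2>, <+2,+3>, <-4,-4>].
step 7: apply <+2,-2> → <-6,-14>
step 8: apply <+2,+3> → <-4,-11>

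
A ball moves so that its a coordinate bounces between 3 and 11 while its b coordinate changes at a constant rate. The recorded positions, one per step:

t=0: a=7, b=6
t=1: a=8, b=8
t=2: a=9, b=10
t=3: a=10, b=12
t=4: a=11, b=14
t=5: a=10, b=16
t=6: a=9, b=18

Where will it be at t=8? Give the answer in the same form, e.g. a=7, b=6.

The a coordinate travels 1 per step and bounces off the walls at 3 and 11.
  step 7: 9 → 8
  step 8: 8 → 7
The b coordinate changes by +2 each step: at step 8 it is 22.

a=7, b=22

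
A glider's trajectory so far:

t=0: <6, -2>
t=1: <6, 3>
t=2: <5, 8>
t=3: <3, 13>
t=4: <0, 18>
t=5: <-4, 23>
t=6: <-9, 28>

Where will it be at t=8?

<-22, 38>

Successive displacements: <+0, +5>, <-1, +5>, <-2, +5>, <-3, +5>, <-4, +5>, <-5, +5> — each changes by <-1, +0>.
step 7: <-9, 28> + <-6, +5> → <-15, 33>
step 8: <-15, 33> + <-7, +5> → <-22, 38>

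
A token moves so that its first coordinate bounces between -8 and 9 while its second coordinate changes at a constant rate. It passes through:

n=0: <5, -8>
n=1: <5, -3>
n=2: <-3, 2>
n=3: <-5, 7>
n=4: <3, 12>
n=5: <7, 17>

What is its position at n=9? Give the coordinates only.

<9, 37>

The first coordinate reflects between -8 and 9, moving 8 per step.
  step 6: 7 → -1
  step 7: -1 → -7
  step 8: -7 → 1
  step 9: 1 → 9
The second coordinate changes by +5 each step: at step 9 it is 37.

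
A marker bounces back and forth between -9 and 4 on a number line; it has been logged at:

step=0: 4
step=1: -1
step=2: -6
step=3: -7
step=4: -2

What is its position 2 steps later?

0

The value travels 5 per step and bounces off the walls at -9 and 4.
  step 5: -2 → 3
  step 6: 3 → 0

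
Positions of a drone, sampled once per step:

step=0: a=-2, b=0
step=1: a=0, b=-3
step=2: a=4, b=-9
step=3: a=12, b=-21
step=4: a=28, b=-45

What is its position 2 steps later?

a=124, b=-189

Consecutive displacements (+2,-3), (+4,-6), (+8,-12), (+16,-24) scale by a factor of 2 each step.
step 5: a=28, b=-45 + (+32,-48) → a=60, b=-93
step 6: a=60, b=-93 + (+64,-96) → a=124, b=-189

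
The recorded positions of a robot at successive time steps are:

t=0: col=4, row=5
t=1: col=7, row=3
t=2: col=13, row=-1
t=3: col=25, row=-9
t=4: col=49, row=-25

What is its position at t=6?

Consecutive displacements (+3, -2), (+6, -4), (+12, -8), (+24, -16) scale by a factor of 2 each step.
step 5: col=49, row=-25 + (+48, -32) → col=97, row=-57
step 6: col=97, row=-57 + (+96, -64) → col=193, row=-121

col=193, row=-121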